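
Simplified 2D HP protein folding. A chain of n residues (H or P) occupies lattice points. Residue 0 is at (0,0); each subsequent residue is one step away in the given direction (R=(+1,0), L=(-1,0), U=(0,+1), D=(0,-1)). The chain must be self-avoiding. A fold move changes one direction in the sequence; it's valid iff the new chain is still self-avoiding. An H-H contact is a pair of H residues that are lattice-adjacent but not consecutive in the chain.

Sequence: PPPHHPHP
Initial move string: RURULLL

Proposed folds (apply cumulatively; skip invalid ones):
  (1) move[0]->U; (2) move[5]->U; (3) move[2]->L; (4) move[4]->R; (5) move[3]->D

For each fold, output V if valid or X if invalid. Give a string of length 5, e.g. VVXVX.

Initial: RURULLL -> [(0, 0), (1, 0), (1, 1), (2, 1), (2, 2), (1, 2), (0, 2), (-1, 2)]
Fold 1: move[0]->U => UURULLL VALID
Fold 2: move[5]->U => UURULUL VALID
Fold 3: move[2]->L => UULULUL VALID
Fold 4: move[4]->R => UULURUL VALID
Fold 5: move[3]->D => UULDRUL INVALID (collision), skipped

Answer: VVVVX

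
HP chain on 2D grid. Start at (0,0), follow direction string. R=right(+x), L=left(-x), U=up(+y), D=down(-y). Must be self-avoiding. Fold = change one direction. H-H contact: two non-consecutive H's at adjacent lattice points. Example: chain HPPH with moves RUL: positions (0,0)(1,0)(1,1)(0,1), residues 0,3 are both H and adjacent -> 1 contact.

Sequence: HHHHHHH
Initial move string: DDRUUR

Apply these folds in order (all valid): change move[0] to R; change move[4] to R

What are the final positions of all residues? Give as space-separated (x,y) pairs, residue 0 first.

Answer: (0,0) (1,0) (1,-1) (2,-1) (2,0) (3,0) (4,0)

Derivation:
Initial moves: DDRUUR
Fold: move[0]->R => RDRUUR (positions: [(0, 0), (1, 0), (1, -1), (2, -1), (2, 0), (2, 1), (3, 1)])
Fold: move[4]->R => RDRURR (positions: [(0, 0), (1, 0), (1, -1), (2, -1), (2, 0), (3, 0), (4, 0)])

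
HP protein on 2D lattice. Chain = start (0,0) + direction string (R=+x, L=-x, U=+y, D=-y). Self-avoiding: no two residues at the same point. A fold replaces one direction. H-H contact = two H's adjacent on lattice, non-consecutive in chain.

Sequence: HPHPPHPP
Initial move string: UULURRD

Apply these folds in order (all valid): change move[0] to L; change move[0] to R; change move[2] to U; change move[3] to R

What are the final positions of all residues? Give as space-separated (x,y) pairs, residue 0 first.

Initial moves: UULURRD
Fold: move[0]->L => LULURRD (positions: [(0, 0), (-1, 0), (-1, 1), (-2, 1), (-2, 2), (-1, 2), (0, 2), (0, 1)])
Fold: move[0]->R => RULURRD (positions: [(0, 0), (1, 0), (1, 1), (0, 1), (0, 2), (1, 2), (2, 2), (2, 1)])
Fold: move[2]->U => RUUURRD (positions: [(0, 0), (1, 0), (1, 1), (1, 2), (1, 3), (2, 3), (3, 3), (3, 2)])
Fold: move[3]->R => RUURRRD (positions: [(0, 0), (1, 0), (1, 1), (1, 2), (2, 2), (3, 2), (4, 2), (4, 1)])

Answer: (0,0) (1,0) (1,1) (1,2) (2,2) (3,2) (4,2) (4,1)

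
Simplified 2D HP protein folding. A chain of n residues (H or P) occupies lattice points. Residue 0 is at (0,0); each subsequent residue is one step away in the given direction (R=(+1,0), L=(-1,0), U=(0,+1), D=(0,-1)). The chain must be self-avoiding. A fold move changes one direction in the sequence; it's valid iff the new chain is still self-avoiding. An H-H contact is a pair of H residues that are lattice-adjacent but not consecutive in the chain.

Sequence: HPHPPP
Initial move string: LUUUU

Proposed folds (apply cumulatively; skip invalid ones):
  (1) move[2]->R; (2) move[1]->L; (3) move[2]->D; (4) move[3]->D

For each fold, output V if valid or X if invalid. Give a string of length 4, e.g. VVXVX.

Initial: LUUUU -> [(0, 0), (-1, 0), (-1, 1), (-1, 2), (-1, 3), (-1, 4)]
Fold 1: move[2]->R => LURUU VALID
Fold 2: move[1]->L => LLRUU INVALID (collision), skipped
Fold 3: move[2]->D => LUDUU INVALID (collision), skipped
Fold 4: move[3]->D => LURDU INVALID (collision), skipped

Answer: VXXX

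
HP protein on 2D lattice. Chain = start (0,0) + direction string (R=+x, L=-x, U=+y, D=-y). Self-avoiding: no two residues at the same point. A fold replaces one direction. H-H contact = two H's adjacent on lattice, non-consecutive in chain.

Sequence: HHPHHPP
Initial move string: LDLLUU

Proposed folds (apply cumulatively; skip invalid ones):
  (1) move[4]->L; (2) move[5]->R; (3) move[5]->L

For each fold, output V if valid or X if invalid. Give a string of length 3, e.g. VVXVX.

Answer: VXV

Derivation:
Initial: LDLLUU -> [(0, 0), (-1, 0), (-1, -1), (-2, -1), (-3, -1), (-3, 0), (-3, 1)]
Fold 1: move[4]->L => LDLLLU VALID
Fold 2: move[5]->R => LDLLLR INVALID (collision), skipped
Fold 3: move[5]->L => LDLLLL VALID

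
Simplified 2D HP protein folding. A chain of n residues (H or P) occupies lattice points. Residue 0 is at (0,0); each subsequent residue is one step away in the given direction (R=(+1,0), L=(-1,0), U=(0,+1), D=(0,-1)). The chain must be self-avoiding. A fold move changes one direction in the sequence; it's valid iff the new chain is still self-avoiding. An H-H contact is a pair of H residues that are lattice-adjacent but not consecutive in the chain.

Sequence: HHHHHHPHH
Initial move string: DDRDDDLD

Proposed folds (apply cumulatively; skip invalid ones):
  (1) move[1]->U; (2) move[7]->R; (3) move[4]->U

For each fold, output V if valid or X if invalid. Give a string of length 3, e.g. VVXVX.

Initial: DDRDDDLD -> [(0, 0), (0, -1), (0, -2), (1, -2), (1, -3), (1, -4), (1, -5), (0, -5), (0, -6)]
Fold 1: move[1]->U => DURDDDLD INVALID (collision), skipped
Fold 2: move[7]->R => DDRDDDLR INVALID (collision), skipped
Fold 3: move[4]->U => DDRDUDLD INVALID (collision), skipped

Answer: XXX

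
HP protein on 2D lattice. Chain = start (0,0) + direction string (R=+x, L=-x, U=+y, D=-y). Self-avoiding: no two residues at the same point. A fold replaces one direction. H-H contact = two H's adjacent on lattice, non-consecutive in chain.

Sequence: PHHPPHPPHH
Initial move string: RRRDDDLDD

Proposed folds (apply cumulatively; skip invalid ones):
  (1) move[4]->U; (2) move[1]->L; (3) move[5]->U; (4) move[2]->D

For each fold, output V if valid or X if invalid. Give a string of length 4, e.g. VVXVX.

Answer: XXXV

Derivation:
Initial: RRRDDDLDD -> [(0, 0), (1, 0), (2, 0), (3, 0), (3, -1), (3, -2), (3, -3), (2, -3), (2, -4), (2, -5)]
Fold 1: move[4]->U => RRRDUDLDD INVALID (collision), skipped
Fold 2: move[1]->L => RLRDDDLDD INVALID (collision), skipped
Fold 3: move[5]->U => RRRDDULDD INVALID (collision), skipped
Fold 4: move[2]->D => RRDDDDLDD VALID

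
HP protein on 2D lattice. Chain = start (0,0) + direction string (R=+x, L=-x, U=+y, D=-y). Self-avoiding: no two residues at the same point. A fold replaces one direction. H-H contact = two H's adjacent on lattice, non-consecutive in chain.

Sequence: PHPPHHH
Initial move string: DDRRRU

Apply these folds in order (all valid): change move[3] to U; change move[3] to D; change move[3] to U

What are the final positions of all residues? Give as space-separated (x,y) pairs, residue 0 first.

Answer: (0,0) (0,-1) (0,-2) (1,-2) (1,-1) (2,-1) (2,0)

Derivation:
Initial moves: DDRRRU
Fold: move[3]->U => DDRURU (positions: [(0, 0), (0, -1), (0, -2), (1, -2), (1, -1), (2, -1), (2, 0)])
Fold: move[3]->D => DDRDRU (positions: [(0, 0), (0, -1), (0, -2), (1, -2), (1, -3), (2, -3), (2, -2)])
Fold: move[3]->U => DDRURU (positions: [(0, 0), (0, -1), (0, -2), (1, -2), (1, -1), (2, -1), (2, 0)])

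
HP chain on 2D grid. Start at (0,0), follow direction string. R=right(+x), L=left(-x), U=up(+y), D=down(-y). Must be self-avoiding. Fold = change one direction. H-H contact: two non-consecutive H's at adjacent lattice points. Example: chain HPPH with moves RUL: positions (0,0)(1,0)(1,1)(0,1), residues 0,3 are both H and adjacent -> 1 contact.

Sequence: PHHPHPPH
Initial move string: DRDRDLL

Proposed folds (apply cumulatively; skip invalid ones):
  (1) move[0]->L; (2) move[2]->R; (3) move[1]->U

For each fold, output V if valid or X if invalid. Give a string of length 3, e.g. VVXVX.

Answer: XVX

Derivation:
Initial: DRDRDLL -> [(0, 0), (0, -1), (1, -1), (1, -2), (2, -2), (2, -3), (1, -3), (0, -3)]
Fold 1: move[0]->L => LRDRDLL INVALID (collision), skipped
Fold 2: move[2]->R => DRRRDLL VALID
Fold 3: move[1]->U => DURRDLL INVALID (collision), skipped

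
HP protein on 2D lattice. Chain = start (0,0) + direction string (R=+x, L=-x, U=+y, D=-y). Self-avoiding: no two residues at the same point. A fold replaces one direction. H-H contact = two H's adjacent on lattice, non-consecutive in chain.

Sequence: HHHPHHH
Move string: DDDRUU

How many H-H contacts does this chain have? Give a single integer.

Positions: [(0, 0), (0, -1), (0, -2), (0, -3), (1, -3), (1, -2), (1, -1)]
H-H contact: residue 1 @(0,-1) - residue 6 @(1, -1)
H-H contact: residue 2 @(0,-2) - residue 5 @(1, -2)

Answer: 2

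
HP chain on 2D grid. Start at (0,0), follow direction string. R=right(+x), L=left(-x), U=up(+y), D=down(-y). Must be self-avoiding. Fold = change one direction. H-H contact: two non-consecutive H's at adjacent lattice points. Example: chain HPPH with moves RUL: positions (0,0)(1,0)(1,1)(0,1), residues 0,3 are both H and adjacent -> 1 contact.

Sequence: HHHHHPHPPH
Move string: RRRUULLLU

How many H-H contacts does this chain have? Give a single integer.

Positions: [(0, 0), (1, 0), (2, 0), (3, 0), (3, 1), (3, 2), (2, 2), (1, 2), (0, 2), (0, 3)]
No H-H contacts found.

Answer: 0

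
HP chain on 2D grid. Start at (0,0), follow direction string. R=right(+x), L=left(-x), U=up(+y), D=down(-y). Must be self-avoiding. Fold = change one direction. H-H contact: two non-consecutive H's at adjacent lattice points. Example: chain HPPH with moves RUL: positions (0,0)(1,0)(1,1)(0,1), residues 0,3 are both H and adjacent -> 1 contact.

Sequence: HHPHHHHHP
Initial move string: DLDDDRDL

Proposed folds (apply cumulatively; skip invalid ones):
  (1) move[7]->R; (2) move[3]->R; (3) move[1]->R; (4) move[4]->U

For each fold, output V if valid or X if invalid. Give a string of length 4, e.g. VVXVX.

Answer: VVVV

Derivation:
Initial: DLDDDRDL -> [(0, 0), (0, -1), (-1, -1), (-1, -2), (-1, -3), (-1, -4), (0, -4), (0, -5), (-1, -5)]
Fold 1: move[7]->R => DLDDDRDR VALID
Fold 2: move[3]->R => DLDRDRDR VALID
Fold 3: move[1]->R => DRDRDRDR VALID
Fold 4: move[4]->U => DRDRURDR VALID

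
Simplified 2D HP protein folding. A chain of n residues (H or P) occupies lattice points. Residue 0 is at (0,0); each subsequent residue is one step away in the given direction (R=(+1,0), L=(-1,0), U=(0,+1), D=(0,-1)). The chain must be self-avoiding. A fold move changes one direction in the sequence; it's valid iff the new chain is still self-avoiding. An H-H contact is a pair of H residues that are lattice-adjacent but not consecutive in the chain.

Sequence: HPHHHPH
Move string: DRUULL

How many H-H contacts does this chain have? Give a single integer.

Answer: 1

Derivation:
Positions: [(0, 0), (0, -1), (1, -1), (1, 0), (1, 1), (0, 1), (-1, 1)]
H-H contact: residue 0 @(0,0) - residue 3 @(1, 0)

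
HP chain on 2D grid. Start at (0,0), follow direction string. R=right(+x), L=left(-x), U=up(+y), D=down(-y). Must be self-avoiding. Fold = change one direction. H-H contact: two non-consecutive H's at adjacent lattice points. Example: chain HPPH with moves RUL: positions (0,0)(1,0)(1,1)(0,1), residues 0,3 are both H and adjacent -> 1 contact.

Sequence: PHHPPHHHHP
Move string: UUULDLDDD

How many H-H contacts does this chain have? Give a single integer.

Positions: [(0, 0), (0, 1), (0, 2), (0, 3), (-1, 3), (-1, 2), (-2, 2), (-2, 1), (-2, 0), (-2, -1)]
H-H contact: residue 2 @(0,2) - residue 5 @(-1, 2)

Answer: 1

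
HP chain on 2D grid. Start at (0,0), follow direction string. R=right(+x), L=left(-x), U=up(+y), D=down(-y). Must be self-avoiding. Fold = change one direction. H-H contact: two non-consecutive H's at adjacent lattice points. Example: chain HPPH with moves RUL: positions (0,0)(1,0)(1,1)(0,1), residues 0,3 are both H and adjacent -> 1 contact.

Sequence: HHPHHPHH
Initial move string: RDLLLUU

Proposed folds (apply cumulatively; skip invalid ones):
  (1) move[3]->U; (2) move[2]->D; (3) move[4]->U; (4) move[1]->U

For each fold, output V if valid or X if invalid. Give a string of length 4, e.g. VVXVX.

Initial: RDLLLUU -> [(0, 0), (1, 0), (1, -1), (0, -1), (-1, -1), (-2, -1), (-2, 0), (-2, 1)]
Fold 1: move[3]->U => RDLULUU INVALID (collision), skipped
Fold 2: move[2]->D => RDDLLUU VALID
Fold 3: move[4]->U => RDDLUUU INVALID (collision), skipped
Fold 4: move[1]->U => RUDLLUU INVALID (collision), skipped

Answer: XVXX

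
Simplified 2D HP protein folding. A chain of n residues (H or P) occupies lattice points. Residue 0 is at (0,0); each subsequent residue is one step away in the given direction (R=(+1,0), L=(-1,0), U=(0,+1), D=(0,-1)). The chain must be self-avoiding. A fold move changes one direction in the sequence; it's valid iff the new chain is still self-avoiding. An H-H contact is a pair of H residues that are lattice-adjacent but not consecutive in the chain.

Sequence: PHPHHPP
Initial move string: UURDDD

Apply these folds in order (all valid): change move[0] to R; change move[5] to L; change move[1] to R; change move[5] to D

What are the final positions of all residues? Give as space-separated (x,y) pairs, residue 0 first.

Initial moves: UURDDD
Fold: move[0]->R => RURDDD (positions: [(0, 0), (1, 0), (1, 1), (2, 1), (2, 0), (2, -1), (2, -2)])
Fold: move[5]->L => RURDDL (positions: [(0, 0), (1, 0), (1, 1), (2, 1), (2, 0), (2, -1), (1, -1)])
Fold: move[1]->R => RRRDDL (positions: [(0, 0), (1, 0), (2, 0), (3, 0), (3, -1), (3, -2), (2, -2)])
Fold: move[5]->D => RRRDDD (positions: [(0, 0), (1, 0), (2, 0), (3, 0), (3, -1), (3, -2), (3, -3)])

Answer: (0,0) (1,0) (2,0) (3,0) (3,-1) (3,-2) (3,-3)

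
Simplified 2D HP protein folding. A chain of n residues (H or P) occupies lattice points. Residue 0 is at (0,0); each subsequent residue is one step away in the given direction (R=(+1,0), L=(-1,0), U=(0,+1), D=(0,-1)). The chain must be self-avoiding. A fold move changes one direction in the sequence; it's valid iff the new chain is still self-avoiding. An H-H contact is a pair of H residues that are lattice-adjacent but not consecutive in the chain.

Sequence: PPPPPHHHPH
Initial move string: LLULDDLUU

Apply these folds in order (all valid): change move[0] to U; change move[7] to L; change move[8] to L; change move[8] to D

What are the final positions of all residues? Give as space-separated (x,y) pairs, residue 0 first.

Answer: (0,0) (0,1) (-1,1) (-1,2) (-2,2) (-2,1) (-2,0) (-3,0) (-4,0) (-4,-1)

Derivation:
Initial moves: LLULDDLUU
Fold: move[0]->U => ULULDDLUU (positions: [(0, 0), (0, 1), (-1, 1), (-1, 2), (-2, 2), (-2, 1), (-2, 0), (-3, 0), (-3, 1), (-3, 2)])
Fold: move[7]->L => ULULDDLLU (positions: [(0, 0), (0, 1), (-1, 1), (-1, 2), (-2, 2), (-2, 1), (-2, 0), (-3, 0), (-4, 0), (-4, 1)])
Fold: move[8]->L => ULULDDLLL (positions: [(0, 0), (0, 1), (-1, 1), (-1, 2), (-2, 2), (-2, 1), (-2, 0), (-3, 0), (-4, 0), (-5, 0)])
Fold: move[8]->D => ULULDDLLD (positions: [(0, 0), (0, 1), (-1, 1), (-1, 2), (-2, 2), (-2, 1), (-2, 0), (-3, 0), (-4, 0), (-4, -1)])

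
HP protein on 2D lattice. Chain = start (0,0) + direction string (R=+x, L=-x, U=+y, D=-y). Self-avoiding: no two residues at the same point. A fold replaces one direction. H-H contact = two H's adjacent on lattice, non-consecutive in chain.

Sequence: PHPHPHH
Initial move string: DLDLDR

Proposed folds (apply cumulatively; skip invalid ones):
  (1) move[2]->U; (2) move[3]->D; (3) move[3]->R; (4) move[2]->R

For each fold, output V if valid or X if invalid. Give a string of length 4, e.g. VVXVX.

Answer: XVVX

Derivation:
Initial: DLDLDR -> [(0, 0), (0, -1), (-1, -1), (-1, -2), (-2, -2), (-2, -3), (-1, -3)]
Fold 1: move[2]->U => DLULDR INVALID (collision), skipped
Fold 2: move[3]->D => DLDDDR VALID
Fold 3: move[3]->R => DLDRDR VALID
Fold 4: move[2]->R => DLRRDR INVALID (collision), skipped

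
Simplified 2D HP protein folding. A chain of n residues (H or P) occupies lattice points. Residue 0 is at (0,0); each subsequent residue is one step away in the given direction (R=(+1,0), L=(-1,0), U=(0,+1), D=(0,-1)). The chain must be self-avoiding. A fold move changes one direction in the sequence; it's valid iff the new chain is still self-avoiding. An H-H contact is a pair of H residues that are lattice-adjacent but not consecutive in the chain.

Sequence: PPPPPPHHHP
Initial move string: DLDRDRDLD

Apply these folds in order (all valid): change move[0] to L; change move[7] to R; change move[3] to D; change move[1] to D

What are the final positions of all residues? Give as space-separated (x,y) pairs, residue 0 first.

Answer: (0,0) (-1,0) (-1,-1) (-1,-2) (-1,-3) (-1,-4) (0,-4) (0,-5) (1,-5) (1,-6)

Derivation:
Initial moves: DLDRDRDLD
Fold: move[0]->L => LLDRDRDLD (positions: [(0, 0), (-1, 0), (-2, 0), (-2, -1), (-1, -1), (-1, -2), (0, -2), (0, -3), (-1, -3), (-1, -4)])
Fold: move[7]->R => LLDRDRDRD (positions: [(0, 0), (-1, 0), (-2, 0), (-2, -1), (-1, -1), (-1, -2), (0, -2), (0, -3), (1, -3), (1, -4)])
Fold: move[3]->D => LLDDDRDRD (positions: [(0, 0), (-1, 0), (-2, 0), (-2, -1), (-2, -2), (-2, -3), (-1, -3), (-1, -4), (0, -4), (0, -5)])
Fold: move[1]->D => LDDDDRDRD (positions: [(0, 0), (-1, 0), (-1, -1), (-1, -2), (-1, -3), (-1, -4), (0, -4), (0, -5), (1, -5), (1, -6)])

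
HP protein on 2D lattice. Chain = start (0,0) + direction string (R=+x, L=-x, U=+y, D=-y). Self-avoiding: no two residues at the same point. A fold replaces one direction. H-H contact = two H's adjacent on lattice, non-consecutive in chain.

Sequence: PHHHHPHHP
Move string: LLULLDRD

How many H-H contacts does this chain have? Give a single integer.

Answer: 2

Derivation:
Positions: [(0, 0), (-1, 0), (-2, 0), (-2, 1), (-3, 1), (-4, 1), (-4, 0), (-3, 0), (-3, -1)]
H-H contact: residue 2 @(-2,0) - residue 7 @(-3, 0)
H-H contact: residue 4 @(-3,1) - residue 7 @(-3, 0)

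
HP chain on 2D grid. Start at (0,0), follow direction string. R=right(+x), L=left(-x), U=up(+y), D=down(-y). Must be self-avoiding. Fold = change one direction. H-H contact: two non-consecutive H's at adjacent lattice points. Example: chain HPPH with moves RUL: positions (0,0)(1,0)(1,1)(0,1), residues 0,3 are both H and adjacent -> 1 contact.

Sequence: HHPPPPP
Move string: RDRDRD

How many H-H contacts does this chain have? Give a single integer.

Positions: [(0, 0), (1, 0), (1, -1), (2, -1), (2, -2), (3, -2), (3, -3)]
No H-H contacts found.

Answer: 0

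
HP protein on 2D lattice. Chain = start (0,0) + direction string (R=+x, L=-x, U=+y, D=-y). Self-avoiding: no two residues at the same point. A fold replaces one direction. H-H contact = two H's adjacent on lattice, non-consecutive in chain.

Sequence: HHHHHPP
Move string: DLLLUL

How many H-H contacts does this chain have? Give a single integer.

Answer: 0

Derivation:
Positions: [(0, 0), (0, -1), (-1, -1), (-2, -1), (-3, -1), (-3, 0), (-4, 0)]
No H-H contacts found.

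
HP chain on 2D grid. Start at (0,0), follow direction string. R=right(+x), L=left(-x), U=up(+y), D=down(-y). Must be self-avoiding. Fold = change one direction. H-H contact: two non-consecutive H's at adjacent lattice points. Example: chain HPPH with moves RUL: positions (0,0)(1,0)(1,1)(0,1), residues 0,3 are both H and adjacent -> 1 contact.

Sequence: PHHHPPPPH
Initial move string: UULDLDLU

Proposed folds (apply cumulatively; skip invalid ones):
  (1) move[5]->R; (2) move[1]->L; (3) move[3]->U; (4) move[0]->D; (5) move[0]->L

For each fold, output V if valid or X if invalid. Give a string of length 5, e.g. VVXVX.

Answer: XVVVV

Derivation:
Initial: UULDLDLU -> [(0, 0), (0, 1), (0, 2), (-1, 2), (-1, 1), (-2, 1), (-2, 0), (-3, 0), (-3, 1)]
Fold 1: move[5]->R => UULDLRLU INVALID (collision), skipped
Fold 2: move[1]->L => ULLDLDLU VALID
Fold 3: move[3]->U => ULLULDLU VALID
Fold 4: move[0]->D => DLLULDLU VALID
Fold 5: move[0]->L => LLLULDLU VALID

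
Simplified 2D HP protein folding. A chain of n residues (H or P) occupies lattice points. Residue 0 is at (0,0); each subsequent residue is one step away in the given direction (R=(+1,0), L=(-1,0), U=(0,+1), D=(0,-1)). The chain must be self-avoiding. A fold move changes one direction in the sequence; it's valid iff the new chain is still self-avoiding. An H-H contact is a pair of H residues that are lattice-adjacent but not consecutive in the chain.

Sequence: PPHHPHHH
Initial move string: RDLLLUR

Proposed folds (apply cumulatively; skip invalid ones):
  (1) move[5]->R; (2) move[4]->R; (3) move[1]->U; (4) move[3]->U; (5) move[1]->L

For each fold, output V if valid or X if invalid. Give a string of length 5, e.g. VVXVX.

Answer: XXVVX

Derivation:
Initial: RDLLLUR -> [(0, 0), (1, 0), (1, -1), (0, -1), (-1, -1), (-2, -1), (-2, 0), (-1, 0)]
Fold 1: move[5]->R => RDLLLRR INVALID (collision), skipped
Fold 2: move[4]->R => RDLLRUR INVALID (collision), skipped
Fold 3: move[1]->U => RULLLUR VALID
Fold 4: move[3]->U => RULULUR VALID
Fold 5: move[1]->L => RLLULUR INVALID (collision), skipped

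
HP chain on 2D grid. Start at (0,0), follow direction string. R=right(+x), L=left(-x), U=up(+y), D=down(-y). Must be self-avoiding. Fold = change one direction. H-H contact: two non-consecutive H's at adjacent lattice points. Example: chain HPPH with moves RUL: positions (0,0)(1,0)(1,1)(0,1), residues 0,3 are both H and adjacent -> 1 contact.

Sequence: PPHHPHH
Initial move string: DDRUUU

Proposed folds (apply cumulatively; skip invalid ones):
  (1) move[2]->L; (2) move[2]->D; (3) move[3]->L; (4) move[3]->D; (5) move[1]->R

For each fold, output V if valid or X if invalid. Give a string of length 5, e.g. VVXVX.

Answer: VXVXX

Derivation:
Initial: DDRUUU -> [(0, 0), (0, -1), (0, -2), (1, -2), (1, -1), (1, 0), (1, 1)]
Fold 1: move[2]->L => DDLUUU VALID
Fold 2: move[2]->D => DDDUUU INVALID (collision), skipped
Fold 3: move[3]->L => DDLLUU VALID
Fold 4: move[3]->D => DDLDUU INVALID (collision), skipped
Fold 5: move[1]->R => DRLLUU INVALID (collision), skipped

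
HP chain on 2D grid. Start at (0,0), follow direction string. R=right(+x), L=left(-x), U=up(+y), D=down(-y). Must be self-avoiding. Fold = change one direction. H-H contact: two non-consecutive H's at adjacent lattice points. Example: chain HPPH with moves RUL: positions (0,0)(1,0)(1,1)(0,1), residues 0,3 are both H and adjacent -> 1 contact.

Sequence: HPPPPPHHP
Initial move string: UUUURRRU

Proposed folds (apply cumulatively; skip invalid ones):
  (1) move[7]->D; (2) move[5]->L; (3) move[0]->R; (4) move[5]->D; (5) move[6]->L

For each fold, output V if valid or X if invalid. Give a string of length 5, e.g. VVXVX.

Answer: VXVVX

Derivation:
Initial: UUUURRRU -> [(0, 0), (0, 1), (0, 2), (0, 3), (0, 4), (1, 4), (2, 4), (3, 4), (3, 5)]
Fold 1: move[7]->D => UUUURRRD VALID
Fold 2: move[5]->L => UUUURLRD INVALID (collision), skipped
Fold 3: move[0]->R => RUUURRRD VALID
Fold 4: move[5]->D => RUUURDRD VALID
Fold 5: move[6]->L => RUUURDLD INVALID (collision), skipped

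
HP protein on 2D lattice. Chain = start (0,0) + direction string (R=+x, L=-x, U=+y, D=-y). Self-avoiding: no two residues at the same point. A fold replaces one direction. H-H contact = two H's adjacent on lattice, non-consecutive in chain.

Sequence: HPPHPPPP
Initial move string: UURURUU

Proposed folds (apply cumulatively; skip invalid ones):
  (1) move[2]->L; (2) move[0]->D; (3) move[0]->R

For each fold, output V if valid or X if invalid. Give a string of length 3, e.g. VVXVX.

Answer: VXV

Derivation:
Initial: UURURUU -> [(0, 0), (0, 1), (0, 2), (1, 2), (1, 3), (2, 3), (2, 4), (2, 5)]
Fold 1: move[2]->L => UULURUU VALID
Fold 2: move[0]->D => DULURUU INVALID (collision), skipped
Fold 3: move[0]->R => RULURUU VALID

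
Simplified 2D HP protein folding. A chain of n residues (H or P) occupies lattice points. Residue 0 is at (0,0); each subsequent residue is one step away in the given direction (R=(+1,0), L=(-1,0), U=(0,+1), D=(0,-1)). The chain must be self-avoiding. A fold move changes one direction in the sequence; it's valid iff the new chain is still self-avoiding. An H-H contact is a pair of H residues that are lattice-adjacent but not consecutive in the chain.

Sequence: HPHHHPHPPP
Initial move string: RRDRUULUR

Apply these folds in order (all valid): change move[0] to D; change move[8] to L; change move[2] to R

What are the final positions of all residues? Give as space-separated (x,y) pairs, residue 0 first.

Initial moves: RRDRUULUR
Fold: move[0]->D => DRDRUULUR (positions: [(0, 0), (0, -1), (1, -1), (1, -2), (2, -2), (2, -1), (2, 0), (1, 0), (1, 1), (2, 1)])
Fold: move[8]->L => DRDRUULUL (positions: [(0, 0), (0, -1), (1, -1), (1, -2), (2, -2), (2, -1), (2, 0), (1, 0), (1, 1), (0, 1)])
Fold: move[2]->R => DRRRUULUL (positions: [(0, 0), (0, -1), (1, -1), (2, -1), (3, -1), (3, 0), (3, 1), (2, 1), (2, 2), (1, 2)])

Answer: (0,0) (0,-1) (1,-1) (2,-1) (3,-1) (3,0) (3,1) (2,1) (2,2) (1,2)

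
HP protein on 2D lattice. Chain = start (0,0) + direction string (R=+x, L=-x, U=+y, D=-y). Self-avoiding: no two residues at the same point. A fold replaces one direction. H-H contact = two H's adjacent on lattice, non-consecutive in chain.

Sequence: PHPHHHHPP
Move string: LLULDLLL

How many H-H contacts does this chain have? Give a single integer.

Positions: [(0, 0), (-1, 0), (-2, 0), (-2, 1), (-3, 1), (-3, 0), (-4, 0), (-5, 0), (-6, 0)]
No H-H contacts found.

Answer: 0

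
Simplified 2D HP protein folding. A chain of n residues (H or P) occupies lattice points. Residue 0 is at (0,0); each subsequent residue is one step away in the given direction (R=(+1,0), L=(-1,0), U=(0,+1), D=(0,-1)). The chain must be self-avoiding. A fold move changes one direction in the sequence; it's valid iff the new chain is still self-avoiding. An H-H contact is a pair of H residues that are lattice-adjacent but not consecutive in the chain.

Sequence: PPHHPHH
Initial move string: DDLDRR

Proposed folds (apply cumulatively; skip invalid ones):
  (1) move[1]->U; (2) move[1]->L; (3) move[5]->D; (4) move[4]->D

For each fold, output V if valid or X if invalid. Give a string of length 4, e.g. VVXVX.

Initial: DDLDRR -> [(0, 0), (0, -1), (0, -2), (-1, -2), (-1, -3), (0, -3), (1, -3)]
Fold 1: move[1]->U => DULDRR INVALID (collision), skipped
Fold 2: move[1]->L => DLLDRR VALID
Fold 3: move[5]->D => DLLDRD VALID
Fold 4: move[4]->D => DLLDDD VALID

Answer: XVVV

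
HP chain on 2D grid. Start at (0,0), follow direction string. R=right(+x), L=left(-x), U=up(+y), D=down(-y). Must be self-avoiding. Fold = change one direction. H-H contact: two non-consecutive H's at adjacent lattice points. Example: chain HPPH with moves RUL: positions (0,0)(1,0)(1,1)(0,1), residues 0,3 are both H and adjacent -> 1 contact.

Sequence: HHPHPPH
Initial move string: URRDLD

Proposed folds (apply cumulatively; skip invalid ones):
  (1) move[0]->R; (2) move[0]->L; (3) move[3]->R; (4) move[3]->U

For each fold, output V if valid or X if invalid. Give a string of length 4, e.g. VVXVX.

Answer: VXXX

Derivation:
Initial: URRDLD -> [(0, 0), (0, 1), (1, 1), (2, 1), (2, 0), (1, 0), (1, -1)]
Fold 1: move[0]->R => RRRDLD VALID
Fold 2: move[0]->L => LRRDLD INVALID (collision), skipped
Fold 3: move[3]->R => RRRRLD INVALID (collision), skipped
Fold 4: move[3]->U => RRRULD INVALID (collision), skipped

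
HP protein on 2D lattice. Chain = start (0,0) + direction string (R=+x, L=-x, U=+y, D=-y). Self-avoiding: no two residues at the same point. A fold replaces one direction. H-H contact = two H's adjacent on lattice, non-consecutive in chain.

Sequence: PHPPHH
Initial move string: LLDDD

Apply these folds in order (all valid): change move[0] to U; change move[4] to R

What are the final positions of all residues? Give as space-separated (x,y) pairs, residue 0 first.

Initial moves: LLDDD
Fold: move[0]->U => ULDDD (positions: [(0, 0), (0, 1), (-1, 1), (-1, 0), (-1, -1), (-1, -2)])
Fold: move[4]->R => ULDDR (positions: [(0, 0), (0, 1), (-1, 1), (-1, 0), (-1, -1), (0, -1)])

Answer: (0,0) (0,1) (-1,1) (-1,0) (-1,-1) (0,-1)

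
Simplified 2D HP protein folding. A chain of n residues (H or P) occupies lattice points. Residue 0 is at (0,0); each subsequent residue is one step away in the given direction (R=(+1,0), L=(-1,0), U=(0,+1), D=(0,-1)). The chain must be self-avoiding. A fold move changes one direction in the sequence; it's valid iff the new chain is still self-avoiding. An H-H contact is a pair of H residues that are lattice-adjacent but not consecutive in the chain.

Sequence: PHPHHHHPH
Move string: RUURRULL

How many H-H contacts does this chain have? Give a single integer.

Answer: 1

Derivation:
Positions: [(0, 0), (1, 0), (1, 1), (1, 2), (2, 2), (3, 2), (3, 3), (2, 3), (1, 3)]
H-H contact: residue 3 @(1,2) - residue 8 @(1, 3)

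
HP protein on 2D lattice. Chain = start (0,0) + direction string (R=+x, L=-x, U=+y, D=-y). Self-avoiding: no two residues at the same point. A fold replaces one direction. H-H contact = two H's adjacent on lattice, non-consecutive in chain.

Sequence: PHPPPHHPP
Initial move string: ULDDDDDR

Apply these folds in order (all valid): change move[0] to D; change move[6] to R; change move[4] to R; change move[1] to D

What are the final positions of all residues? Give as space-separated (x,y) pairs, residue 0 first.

Answer: (0,0) (0,-1) (0,-2) (0,-3) (0,-4) (1,-4) (1,-5) (2,-5) (3,-5)

Derivation:
Initial moves: ULDDDDDR
Fold: move[0]->D => DLDDDDDR (positions: [(0, 0), (0, -1), (-1, -1), (-1, -2), (-1, -3), (-1, -4), (-1, -5), (-1, -6), (0, -6)])
Fold: move[6]->R => DLDDDDRR (positions: [(0, 0), (0, -1), (-1, -1), (-1, -2), (-1, -3), (-1, -4), (-1, -5), (0, -5), (1, -5)])
Fold: move[4]->R => DLDDRDRR (positions: [(0, 0), (0, -1), (-1, -1), (-1, -2), (-1, -3), (0, -3), (0, -4), (1, -4), (2, -4)])
Fold: move[1]->D => DDDDRDRR (positions: [(0, 0), (0, -1), (0, -2), (0, -3), (0, -4), (1, -4), (1, -5), (2, -5), (3, -5)])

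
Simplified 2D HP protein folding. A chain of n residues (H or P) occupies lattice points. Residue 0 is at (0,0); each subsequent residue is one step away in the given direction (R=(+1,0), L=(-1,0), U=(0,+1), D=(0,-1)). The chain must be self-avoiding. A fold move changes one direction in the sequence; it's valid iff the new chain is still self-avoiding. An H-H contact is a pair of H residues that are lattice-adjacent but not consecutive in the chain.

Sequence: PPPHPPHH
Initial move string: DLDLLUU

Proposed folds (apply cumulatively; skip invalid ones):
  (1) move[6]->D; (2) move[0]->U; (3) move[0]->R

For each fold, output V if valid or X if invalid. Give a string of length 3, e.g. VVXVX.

Answer: XVX

Derivation:
Initial: DLDLLUU -> [(0, 0), (0, -1), (-1, -1), (-1, -2), (-2, -2), (-3, -2), (-3, -1), (-3, 0)]
Fold 1: move[6]->D => DLDLLUD INVALID (collision), skipped
Fold 2: move[0]->U => ULDLLUU VALID
Fold 3: move[0]->R => RLDLLUU INVALID (collision), skipped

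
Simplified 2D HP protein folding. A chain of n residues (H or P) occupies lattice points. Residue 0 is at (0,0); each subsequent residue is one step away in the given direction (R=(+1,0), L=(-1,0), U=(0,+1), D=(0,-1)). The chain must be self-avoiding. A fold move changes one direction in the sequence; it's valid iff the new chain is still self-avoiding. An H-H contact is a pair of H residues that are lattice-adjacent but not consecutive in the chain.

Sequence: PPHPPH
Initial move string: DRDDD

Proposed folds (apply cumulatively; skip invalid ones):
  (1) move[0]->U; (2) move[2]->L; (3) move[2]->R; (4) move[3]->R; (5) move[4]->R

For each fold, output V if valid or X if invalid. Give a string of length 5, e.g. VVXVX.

Initial: DRDDD -> [(0, 0), (0, -1), (1, -1), (1, -2), (1, -3), (1, -4)]
Fold 1: move[0]->U => URDDD VALID
Fold 2: move[2]->L => URLDD INVALID (collision), skipped
Fold 3: move[2]->R => URRDD VALID
Fold 4: move[3]->R => URRRD VALID
Fold 5: move[4]->R => URRRR VALID

Answer: VXVVV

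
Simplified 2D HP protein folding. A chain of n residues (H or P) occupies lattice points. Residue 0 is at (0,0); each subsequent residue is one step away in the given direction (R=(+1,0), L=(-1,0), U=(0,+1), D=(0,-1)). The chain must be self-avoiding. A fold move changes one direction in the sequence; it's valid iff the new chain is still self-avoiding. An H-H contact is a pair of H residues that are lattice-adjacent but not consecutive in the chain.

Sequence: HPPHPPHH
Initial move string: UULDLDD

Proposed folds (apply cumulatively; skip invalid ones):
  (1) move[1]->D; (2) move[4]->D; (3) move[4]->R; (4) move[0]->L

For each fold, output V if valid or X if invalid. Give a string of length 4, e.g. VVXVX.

Initial: UULDLDD -> [(0, 0), (0, 1), (0, 2), (-1, 2), (-1, 1), (-2, 1), (-2, 0), (-2, -1)]
Fold 1: move[1]->D => UDLDLDD INVALID (collision), skipped
Fold 2: move[4]->D => UULDDDD VALID
Fold 3: move[4]->R => UULDRDD INVALID (collision), skipped
Fold 4: move[0]->L => LULDDDD VALID

Answer: XVXV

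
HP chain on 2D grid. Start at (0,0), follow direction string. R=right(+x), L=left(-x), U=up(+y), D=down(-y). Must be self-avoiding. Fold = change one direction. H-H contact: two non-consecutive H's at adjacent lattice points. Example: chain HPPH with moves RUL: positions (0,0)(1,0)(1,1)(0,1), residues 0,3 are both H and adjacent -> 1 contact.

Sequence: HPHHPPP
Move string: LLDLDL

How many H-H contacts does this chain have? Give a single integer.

Answer: 0

Derivation:
Positions: [(0, 0), (-1, 0), (-2, 0), (-2, -1), (-3, -1), (-3, -2), (-4, -2)]
No H-H contacts found.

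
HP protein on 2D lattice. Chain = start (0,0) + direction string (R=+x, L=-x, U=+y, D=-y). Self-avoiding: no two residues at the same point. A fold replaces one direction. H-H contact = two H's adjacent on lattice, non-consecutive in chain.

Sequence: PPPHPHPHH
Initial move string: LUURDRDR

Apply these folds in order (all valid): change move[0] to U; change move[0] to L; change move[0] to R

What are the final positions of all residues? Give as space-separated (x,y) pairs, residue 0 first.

Answer: (0,0) (1,0) (1,1) (1,2) (2,2) (2,1) (3,1) (3,0) (4,0)

Derivation:
Initial moves: LUURDRDR
Fold: move[0]->U => UUURDRDR (positions: [(0, 0), (0, 1), (0, 2), (0, 3), (1, 3), (1, 2), (2, 2), (2, 1), (3, 1)])
Fold: move[0]->L => LUURDRDR (positions: [(0, 0), (-1, 0), (-1, 1), (-1, 2), (0, 2), (0, 1), (1, 1), (1, 0), (2, 0)])
Fold: move[0]->R => RUURDRDR (positions: [(0, 0), (1, 0), (1, 1), (1, 2), (2, 2), (2, 1), (3, 1), (3, 0), (4, 0)])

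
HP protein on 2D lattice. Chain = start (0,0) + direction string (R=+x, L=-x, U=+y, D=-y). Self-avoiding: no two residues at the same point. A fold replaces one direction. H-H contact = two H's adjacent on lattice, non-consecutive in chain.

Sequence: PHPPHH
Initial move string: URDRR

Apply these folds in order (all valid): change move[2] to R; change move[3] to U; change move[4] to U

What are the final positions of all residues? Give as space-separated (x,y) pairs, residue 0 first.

Answer: (0,0) (0,1) (1,1) (2,1) (2,2) (2,3)

Derivation:
Initial moves: URDRR
Fold: move[2]->R => URRRR (positions: [(0, 0), (0, 1), (1, 1), (2, 1), (3, 1), (4, 1)])
Fold: move[3]->U => URRUR (positions: [(0, 0), (0, 1), (1, 1), (2, 1), (2, 2), (3, 2)])
Fold: move[4]->U => URRUU (positions: [(0, 0), (0, 1), (1, 1), (2, 1), (2, 2), (2, 3)])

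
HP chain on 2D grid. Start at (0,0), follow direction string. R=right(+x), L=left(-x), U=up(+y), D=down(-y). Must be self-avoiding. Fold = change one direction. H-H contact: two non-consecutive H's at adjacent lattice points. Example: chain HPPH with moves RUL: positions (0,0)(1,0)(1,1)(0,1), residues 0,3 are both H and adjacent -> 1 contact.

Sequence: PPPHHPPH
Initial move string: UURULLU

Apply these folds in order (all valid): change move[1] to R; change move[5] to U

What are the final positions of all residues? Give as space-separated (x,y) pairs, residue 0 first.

Answer: (0,0) (0,1) (1,1) (2,1) (2,2) (1,2) (1,3) (1,4)

Derivation:
Initial moves: UURULLU
Fold: move[1]->R => URRULLU (positions: [(0, 0), (0, 1), (1, 1), (2, 1), (2, 2), (1, 2), (0, 2), (0, 3)])
Fold: move[5]->U => URRULUU (positions: [(0, 0), (0, 1), (1, 1), (2, 1), (2, 2), (1, 2), (1, 3), (1, 4)])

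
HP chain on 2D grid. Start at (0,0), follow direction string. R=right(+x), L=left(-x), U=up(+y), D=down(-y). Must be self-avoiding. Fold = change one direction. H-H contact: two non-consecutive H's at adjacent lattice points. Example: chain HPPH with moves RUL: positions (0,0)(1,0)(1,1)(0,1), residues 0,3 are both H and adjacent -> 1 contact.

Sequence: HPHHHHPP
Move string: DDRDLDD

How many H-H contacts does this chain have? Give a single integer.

Answer: 1

Derivation:
Positions: [(0, 0), (0, -1), (0, -2), (1, -2), (1, -3), (0, -3), (0, -4), (0, -5)]
H-H contact: residue 2 @(0,-2) - residue 5 @(0, -3)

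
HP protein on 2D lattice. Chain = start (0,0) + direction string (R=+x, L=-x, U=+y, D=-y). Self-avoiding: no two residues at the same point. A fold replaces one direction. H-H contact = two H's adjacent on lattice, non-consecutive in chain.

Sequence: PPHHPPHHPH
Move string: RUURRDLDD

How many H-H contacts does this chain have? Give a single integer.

Answer: 1

Derivation:
Positions: [(0, 0), (1, 0), (1, 1), (1, 2), (2, 2), (3, 2), (3, 1), (2, 1), (2, 0), (2, -1)]
H-H contact: residue 2 @(1,1) - residue 7 @(2, 1)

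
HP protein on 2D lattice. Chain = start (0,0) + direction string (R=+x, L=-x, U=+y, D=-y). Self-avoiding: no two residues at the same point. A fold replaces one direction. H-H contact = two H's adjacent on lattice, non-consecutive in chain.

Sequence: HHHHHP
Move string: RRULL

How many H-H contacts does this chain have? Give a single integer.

Answer: 1

Derivation:
Positions: [(0, 0), (1, 0), (2, 0), (2, 1), (1, 1), (0, 1)]
H-H contact: residue 1 @(1,0) - residue 4 @(1, 1)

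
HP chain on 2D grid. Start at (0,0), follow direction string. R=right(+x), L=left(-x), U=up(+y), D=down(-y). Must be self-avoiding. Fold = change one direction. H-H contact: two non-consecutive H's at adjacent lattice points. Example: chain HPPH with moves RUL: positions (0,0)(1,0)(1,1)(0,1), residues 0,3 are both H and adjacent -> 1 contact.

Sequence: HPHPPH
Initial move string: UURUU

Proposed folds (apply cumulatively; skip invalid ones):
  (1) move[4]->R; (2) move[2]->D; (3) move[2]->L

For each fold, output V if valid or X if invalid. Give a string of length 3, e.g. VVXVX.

Answer: VXV

Derivation:
Initial: UURUU -> [(0, 0), (0, 1), (0, 2), (1, 2), (1, 3), (1, 4)]
Fold 1: move[4]->R => UURUR VALID
Fold 2: move[2]->D => UUDUR INVALID (collision), skipped
Fold 3: move[2]->L => UULUR VALID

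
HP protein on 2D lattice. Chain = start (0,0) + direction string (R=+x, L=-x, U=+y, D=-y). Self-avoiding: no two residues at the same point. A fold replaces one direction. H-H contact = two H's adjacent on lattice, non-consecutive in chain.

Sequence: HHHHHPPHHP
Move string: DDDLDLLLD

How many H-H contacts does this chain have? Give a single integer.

Positions: [(0, 0), (0, -1), (0, -2), (0, -3), (-1, -3), (-1, -4), (-2, -4), (-3, -4), (-4, -4), (-4, -5)]
No H-H contacts found.

Answer: 0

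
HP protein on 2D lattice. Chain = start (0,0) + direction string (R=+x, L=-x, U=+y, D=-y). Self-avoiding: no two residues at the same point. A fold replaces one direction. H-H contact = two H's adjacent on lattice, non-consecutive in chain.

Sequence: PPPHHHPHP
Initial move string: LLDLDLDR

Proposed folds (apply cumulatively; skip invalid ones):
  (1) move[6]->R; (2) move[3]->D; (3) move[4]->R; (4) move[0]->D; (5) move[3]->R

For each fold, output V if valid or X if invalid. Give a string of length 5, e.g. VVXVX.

Initial: LLDLDLDR -> [(0, 0), (-1, 0), (-2, 0), (-2, -1), (-3, -1), (-3, -2), (-4, -2), (-4, -3), (-3, -3)]
Fold 1: move[6]->R => LLDLDLRR INVALID (collision), skipped
Fold 2: move[3]->D => LLDDDLDR VALID
Fold 3: move[4]->R => LLDDRLDR INVALID (collision), skipped
Fold 4: move[0]->D => DLDDDLDR VALID
Fold 5: move[3]->R => DLDRDLDR VALID

Answer: XVXVV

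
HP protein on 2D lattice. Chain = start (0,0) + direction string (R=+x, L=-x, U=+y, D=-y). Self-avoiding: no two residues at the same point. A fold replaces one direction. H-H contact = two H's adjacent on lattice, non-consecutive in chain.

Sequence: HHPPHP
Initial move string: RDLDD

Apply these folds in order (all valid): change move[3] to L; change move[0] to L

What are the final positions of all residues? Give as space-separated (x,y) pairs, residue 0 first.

Answer: (0,0) (-1,0) (-1,-1) (-2,-1) (-3,-1) (-3,-2)

Derivation:
Initial moves: RDLDD
Fold: move[3]->L => RDLLD (positions: [(0, 0), (1, 0), (1, -1), (0, -1), (-1, -1), (-1, -2)])
Fold: move[0]->L => LDLLD (positions: [(0, 0), (-1, 0), (-1, -1), (-2, -1), (-3, -1), (-3, -2)])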